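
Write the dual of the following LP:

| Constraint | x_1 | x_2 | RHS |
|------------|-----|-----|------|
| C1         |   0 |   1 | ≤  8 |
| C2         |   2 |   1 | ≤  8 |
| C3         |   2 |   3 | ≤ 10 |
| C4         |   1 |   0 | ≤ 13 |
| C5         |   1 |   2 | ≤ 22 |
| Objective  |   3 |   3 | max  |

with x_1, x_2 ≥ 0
Minimize: z = 8y1 + 8y2 + 10y3 + 13y4 + 22y5

Subject to:
  C1: -2y2 - 2y3 - y4 - y5 ≤ -3
  C2: -y1 - y2 - 3y3 - 2y5 ≤ -3
  y1, y2, y3, y4, y5 ≥ 0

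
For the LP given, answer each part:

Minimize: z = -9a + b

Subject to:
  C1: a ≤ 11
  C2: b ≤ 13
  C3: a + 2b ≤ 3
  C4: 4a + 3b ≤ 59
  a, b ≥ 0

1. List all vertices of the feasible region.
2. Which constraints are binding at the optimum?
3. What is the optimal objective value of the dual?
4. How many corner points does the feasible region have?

1. (0, 0), (3, 0), (0, 1.5)
2. C3, b ≥ 0
3. -27 (by strong duality, equal to the primal optimum)
4. 3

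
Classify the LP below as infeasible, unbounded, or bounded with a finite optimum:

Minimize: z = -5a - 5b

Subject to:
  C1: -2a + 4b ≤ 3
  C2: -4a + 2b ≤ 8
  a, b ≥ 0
Feasible point: (0, 0) satisfies every constraint, so the LP is feasible.
Direction d = (1, 0): for each constraint row a, a·d ≤ 0 —
  (-2)(1) + (4)(0) = -2 ≤ 0
  (-4)(1) + (2)(0) = -4 ≤ 0
and d ≥ 0, so (0, 0) + t·d stays feasible for every t ≥ 0. Along this ray z = -5a - 5b changes by -5 per unit t, so z → −∞.

Unbounded — the objective can decrease without bound over the feasible region.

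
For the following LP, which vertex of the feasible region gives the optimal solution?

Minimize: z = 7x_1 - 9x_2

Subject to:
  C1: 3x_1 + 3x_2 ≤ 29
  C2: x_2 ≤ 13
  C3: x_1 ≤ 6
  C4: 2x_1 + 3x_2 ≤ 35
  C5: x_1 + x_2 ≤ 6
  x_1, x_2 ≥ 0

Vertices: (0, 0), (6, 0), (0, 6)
Evaluating z = 7x_1 - 9x_2 at each vertex:
  (0, 0): z = 0
  (6, 0): z = 42
  (0, 6): z = -54

The smallest value is z = -54, attained at (0, 6).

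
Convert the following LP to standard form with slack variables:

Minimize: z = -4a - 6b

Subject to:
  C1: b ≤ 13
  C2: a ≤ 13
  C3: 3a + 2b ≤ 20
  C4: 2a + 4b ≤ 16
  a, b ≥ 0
min z = -4a - 6b

s.t.
  b + s1 = 13
  a + s2 = 13
  3a + 2b + s3 = 20
  2a + 4b + s4 = 16
  a, b, s1, s2, s3, s4 ≥ 0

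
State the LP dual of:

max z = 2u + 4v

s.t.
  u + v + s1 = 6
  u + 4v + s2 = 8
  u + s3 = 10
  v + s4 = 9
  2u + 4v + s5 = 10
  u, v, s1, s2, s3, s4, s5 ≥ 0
Minimize: z = 6y1 + 8y2 + 10y3 + 9y4 + 10y5

Subject to:
  C1: -y1 - y2 - y3 - 2y5 ≤ -2
  C2: -y1 - 4y2 - y4 - 4y5 ≤ -4
  y1, y2, y3, y4, y5 ≥ 0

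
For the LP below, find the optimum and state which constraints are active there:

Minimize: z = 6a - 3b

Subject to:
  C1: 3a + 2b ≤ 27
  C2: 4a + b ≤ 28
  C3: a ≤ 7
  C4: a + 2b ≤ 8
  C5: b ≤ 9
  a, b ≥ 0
Optimal: a = 0, b = 4
Binding: C4, a ≥ 0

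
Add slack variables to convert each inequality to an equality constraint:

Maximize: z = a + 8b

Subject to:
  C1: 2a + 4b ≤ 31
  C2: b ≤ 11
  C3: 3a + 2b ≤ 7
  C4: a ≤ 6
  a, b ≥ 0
max z = a + 8b

s.t.
  2a + 4b + s1 = 31
  b + s2 = 11
  3a + 2b + s3 = 7
  a + s4 = 6
  a, b, s1, s2, s3, s4 ≥ 0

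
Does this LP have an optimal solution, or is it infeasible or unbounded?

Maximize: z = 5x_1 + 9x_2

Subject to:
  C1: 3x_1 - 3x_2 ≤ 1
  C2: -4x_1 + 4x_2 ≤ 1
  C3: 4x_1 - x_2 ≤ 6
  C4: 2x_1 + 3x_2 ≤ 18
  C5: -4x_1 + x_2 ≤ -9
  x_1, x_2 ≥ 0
C3 requires 4x_1 - x_2 ≤ 6, while C5 (-4x_1 + x_2 ≤ -9) is equivalent to 4x_1 - x_2 ≥ 9. Together they would need 9 ≤ 4x_1 - x_2 ≤ 6, which is impossible since 9 > 6. No point satisfies all constraints.

Infeasible — the constraint set is empty.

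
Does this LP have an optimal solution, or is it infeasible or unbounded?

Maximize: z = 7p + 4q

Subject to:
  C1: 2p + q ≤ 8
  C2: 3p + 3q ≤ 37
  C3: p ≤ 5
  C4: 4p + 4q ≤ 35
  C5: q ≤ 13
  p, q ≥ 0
The point (0, 8) satisfies every constraint, so the LP is feasible; the constraints give p ≤ 5 and q ≤ 13, which with p, q ≥ 0 keep the feasible region inside a bounded box. A feasible, bounded LP attains a finite optimum at a vertex.

The LP has an optimal solution: (0, 8) with z = 32.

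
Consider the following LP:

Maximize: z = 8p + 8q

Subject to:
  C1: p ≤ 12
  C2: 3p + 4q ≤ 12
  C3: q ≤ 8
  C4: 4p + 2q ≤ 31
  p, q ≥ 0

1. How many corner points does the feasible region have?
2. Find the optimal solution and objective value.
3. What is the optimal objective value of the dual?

1. 3
2. p = 4, q = 0, z = 32
3. 32 (by strong duality, equal to the primal optimum)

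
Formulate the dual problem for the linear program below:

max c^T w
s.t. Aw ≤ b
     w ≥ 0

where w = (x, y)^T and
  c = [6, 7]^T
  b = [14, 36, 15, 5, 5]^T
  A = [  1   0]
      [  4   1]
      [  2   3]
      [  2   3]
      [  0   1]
Minimize: z = 14y1 + 36y2 + 15y3 + 5y4 + 5y5

Subject to:
  C1: -y1 - 4y2 - 2y3 - 2y4 ≤ -6
  C2: -y2 - 3y3 - 3y4 - y5 ≤ -7
  y1, y2, y3, y4, y5 ≥ 0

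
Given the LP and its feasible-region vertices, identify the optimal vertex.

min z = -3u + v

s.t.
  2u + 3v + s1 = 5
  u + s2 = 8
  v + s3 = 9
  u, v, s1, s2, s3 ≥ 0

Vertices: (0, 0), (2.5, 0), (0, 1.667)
Evaluating z = -3u + v at each vertex:
  (0, 0): z = 0
  (2.5, 0): z = -7.5
  (0, 1.667): z = 1.667

The smallest value is z = -7.5, attained at (2.5, 0).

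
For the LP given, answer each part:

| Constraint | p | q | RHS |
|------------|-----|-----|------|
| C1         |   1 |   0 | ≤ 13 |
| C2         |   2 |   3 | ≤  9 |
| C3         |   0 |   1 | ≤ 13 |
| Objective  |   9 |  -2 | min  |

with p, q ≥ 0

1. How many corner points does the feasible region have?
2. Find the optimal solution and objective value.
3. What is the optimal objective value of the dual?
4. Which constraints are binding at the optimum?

1. 3
2. p = 0, q = 3, z = -6
3. -6 (by strong duality, equal to the primal optimum)
4. C2, p ≥ 0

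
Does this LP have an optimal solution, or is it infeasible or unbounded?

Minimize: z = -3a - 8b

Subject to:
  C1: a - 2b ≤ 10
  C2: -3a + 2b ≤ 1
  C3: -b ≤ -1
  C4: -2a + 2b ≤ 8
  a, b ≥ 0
Feasible point: (1, 1) satisfies every constraint, so the LP is feasible.
Direction d = (1, 1): for each constraint row a, a·d ≤ 0 —
  (1)(1) + (-2)(1) = -1 ≤ 0
  (-3)(1) + (2)(1) = -1 ≤ 0
  (0)(1) + (-1)(1) = -1 ≤ 0
  (-2)(1) + (2)(1) = 0 ≤ 0
and d ≥ 0, so (1, 1) + t·d stays feasible for every t ≥ 0. Along this ray z = -3a - 8b changes by -11 per unit t, so z → −∞.

The LP is unbounded; z can be made arbitrarily small.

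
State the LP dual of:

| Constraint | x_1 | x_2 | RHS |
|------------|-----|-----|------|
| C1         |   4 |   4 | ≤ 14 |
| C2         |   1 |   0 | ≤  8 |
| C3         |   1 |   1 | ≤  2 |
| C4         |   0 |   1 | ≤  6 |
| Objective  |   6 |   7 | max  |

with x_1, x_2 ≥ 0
Minimize: z = 14y1 + 8y2 + 2y3 + 6y4

Subject to:
  C1: -4y1 - y2 - y3 ≤ -6
  C2: -4y1 - y3 - y4 ≤ -7
  y1, y2, y3, y4 ≥ 0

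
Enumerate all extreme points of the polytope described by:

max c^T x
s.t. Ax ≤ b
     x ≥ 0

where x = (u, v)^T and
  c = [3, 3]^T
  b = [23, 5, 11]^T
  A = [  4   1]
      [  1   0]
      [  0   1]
Each vertex is the intersection of two constraint boundaries that also satisfies all remaining constraints:
  u = 0 and v = 0 → (0, 0)
  u = 5 and v = 0 → (5, 0)
  4u + v = 23 and u = 5 → (5, 3)
  4u + v = 23 and v = 11 → (3, 11)
  v = 11 and u = 0 → (0, 11)

Vertices: (0, 0), (5, 0), (5, 3), (3, 11), (0, 11)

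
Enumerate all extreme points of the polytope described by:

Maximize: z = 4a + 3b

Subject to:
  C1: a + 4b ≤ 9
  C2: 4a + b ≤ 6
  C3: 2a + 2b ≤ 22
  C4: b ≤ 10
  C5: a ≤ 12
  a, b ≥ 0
Each vertex is the intersection of two constraint boundaries that also satisfies all remaining constraints:
  a = 0 and b = 0 → (0, 0)
  4a + b = 6 and b = 0 → (1.5, 0)
  a + 4b = 9 and 4a + b = 6 → (1, 2)
  a + 4b = 9 and a = 0 → (0, 2.25)

Vertices: (0, 0), (1.5, 0), (1, 2), (0, 2.25)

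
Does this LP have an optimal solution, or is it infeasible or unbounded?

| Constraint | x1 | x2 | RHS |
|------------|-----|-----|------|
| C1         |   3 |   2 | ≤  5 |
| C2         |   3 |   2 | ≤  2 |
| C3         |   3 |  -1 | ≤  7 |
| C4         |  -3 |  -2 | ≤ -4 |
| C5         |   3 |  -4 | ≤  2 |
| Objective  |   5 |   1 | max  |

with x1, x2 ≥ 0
C2 requires 3x1 + 2x2 ≤ 2, while C4 (-3x1 - 2x2 ≤ -4) is equivalent to 3x1 + 2x2 ≥ 4. Together they would need 4 ≤ 3x1 + 2x2 ≤ 2, which is impossible since 4 > 2. No point satisfies all constraints.

Infeasible: no point satisfies all constraints simultaneously.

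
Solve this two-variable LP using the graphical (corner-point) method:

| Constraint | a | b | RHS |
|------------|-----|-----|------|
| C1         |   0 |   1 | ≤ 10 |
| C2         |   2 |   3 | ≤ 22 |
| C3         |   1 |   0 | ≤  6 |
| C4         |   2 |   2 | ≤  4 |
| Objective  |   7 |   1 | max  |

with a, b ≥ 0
Each vertex is the intersection of two constraint boundaries that also satisfies all remaining constraints:
  a = 0 and b = 0 → (0, 0)
  2a + 2b = 4 and b = 0 → (2, 0)
  2a + 2b = 4 and a = 0 → (0, 2)

Evaluating z = 7a + b at each vertex:
  (0, 0): z = 0
  (2, 0): z = 14
  (0, 2): z = 2

The maximum is at (2, 0) with z = 14.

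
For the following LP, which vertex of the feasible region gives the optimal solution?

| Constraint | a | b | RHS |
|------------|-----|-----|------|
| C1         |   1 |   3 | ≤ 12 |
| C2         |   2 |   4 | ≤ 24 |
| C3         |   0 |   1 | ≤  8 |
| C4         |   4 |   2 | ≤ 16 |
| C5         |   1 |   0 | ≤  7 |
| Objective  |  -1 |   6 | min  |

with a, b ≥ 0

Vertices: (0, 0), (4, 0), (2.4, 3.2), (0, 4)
Evaluating z = -a + 6b at each vertex:
  (0, 0): z = 0
  (4, 0): z = -4
  (2.4, 3.2): z = 16.8
  (0, 4): z = 24

The smallest value is z = -4, attained at (4, 0).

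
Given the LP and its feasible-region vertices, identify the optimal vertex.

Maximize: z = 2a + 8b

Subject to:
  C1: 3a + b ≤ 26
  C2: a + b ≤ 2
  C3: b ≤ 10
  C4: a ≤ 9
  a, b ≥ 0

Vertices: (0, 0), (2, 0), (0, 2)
Evaluating z = 2a + 8b at each vertex:
  (0, 0): z = 0
  (2, 0): z = 4
  (0, 2): z = 16

The largest value is z = 16, attained at (0, 2).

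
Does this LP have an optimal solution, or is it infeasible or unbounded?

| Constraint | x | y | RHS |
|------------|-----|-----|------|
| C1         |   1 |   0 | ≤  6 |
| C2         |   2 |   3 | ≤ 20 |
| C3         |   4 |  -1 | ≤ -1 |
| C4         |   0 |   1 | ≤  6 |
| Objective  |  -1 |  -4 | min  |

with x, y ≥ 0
The point (1, 6) satisfies every constraint, so the LP is feasible; the constraints give x ≤ 6 and y ≤ 6, which with x, y ≥ 0 keep the feasible region inside a bounded box. A feasible, bounded LP attains a finite optimum at a vertex.

Feasible with finite optimum z* = -25 at (1, 6).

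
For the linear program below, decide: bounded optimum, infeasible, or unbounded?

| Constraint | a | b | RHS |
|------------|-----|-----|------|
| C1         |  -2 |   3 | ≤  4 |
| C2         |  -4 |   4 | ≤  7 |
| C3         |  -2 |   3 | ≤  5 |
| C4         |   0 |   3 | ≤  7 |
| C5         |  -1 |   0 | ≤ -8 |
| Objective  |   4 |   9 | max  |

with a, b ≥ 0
Feasible point: (8, 0) satisfies every constraint, so the LP is feasible.
Direction d = (1, 0): for each constraint row a, a·d ≤ 0 —
  (-2)(1) + (3)(0) = -2 ≤ 0
  (-4)(1) + (4)(0) = -4 ≤ 0
  (-2)(1) + (3)(0) = -2 ≤ 0
  (0)(1) + (3)(0) = 0 ≤ 0
  (-1)(1) + (0)(0) = -1 ≤ 0
and d ≥ 0, so (8, 0) + t·d stays feasible for every t ≥ 0. Along this ray z = 4a + 9b changes by 4 per unit t, so z → +∞.

The LP is unbounded; z can be made arbitrarily large.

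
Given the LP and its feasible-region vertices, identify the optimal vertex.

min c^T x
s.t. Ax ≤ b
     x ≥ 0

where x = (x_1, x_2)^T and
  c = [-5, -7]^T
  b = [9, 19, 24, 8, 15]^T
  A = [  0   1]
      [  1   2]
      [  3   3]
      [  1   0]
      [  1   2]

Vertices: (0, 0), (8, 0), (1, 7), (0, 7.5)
(1, 7) with z = -54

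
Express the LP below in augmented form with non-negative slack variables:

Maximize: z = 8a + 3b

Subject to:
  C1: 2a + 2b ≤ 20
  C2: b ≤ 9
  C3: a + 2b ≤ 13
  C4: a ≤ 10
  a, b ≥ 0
max z = 8a + 3b

s.t.
  2a + 2b + s1 = 20
  b + s2 = 9
  a + 2b + s3 = 13
  a + s4 = 10
  a, b, s1, s2, s3, s4 ≥ 0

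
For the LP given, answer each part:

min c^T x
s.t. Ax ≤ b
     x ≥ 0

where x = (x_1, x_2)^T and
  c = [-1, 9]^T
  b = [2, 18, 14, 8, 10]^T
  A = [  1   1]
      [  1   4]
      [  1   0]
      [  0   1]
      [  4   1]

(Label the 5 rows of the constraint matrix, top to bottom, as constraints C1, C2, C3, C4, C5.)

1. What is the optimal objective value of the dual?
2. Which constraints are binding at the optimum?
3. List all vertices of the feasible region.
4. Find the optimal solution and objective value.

1. -2 (by strong duality, equal to the primal optimum)
2. C1, x_2 ≥ 0
3. (0, 0), (2, 0), (0, 2)
4. x_1 = 2, x_2 = 0, z = -2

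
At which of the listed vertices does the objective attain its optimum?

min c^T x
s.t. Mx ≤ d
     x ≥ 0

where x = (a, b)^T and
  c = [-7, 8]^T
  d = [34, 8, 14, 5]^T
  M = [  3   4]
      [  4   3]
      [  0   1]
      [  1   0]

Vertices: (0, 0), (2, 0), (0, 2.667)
Evaluating z = -7a + 8b at each vertex:
  (0, 0): z = 0
  (2, 0): z = -14
  (0, 2.667): z = 21.33

The smallest value is z = -14, attained at (2, 0).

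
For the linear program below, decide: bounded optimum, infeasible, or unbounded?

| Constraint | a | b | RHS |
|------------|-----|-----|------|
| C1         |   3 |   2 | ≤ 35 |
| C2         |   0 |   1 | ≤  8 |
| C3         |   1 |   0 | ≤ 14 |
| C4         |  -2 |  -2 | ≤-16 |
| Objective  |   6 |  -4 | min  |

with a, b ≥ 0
The point (0, 8) satisfies every constraint, so the LP is feasible; the constraints give a ≤ 14 and b ≤ 8, which with a, b ≥ 0 keep the feasible region inside a bounded box. A feasible, bounded LP attains a finite optimum at a vertex.

Evaluating z = 6a - 4b at each vertex:
  (8, 0): z = 48
  (11.67, 0): z = 70
  (6.333, 8): z = 6
  (0, 8): z = -32

Feasible with finite optimum z* = -32 at (0, 8).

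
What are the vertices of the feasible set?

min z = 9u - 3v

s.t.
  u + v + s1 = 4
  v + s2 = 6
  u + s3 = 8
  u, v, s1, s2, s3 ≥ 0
Each vertex is the intersection of two constraint boundaries that also satisfies all remaining constraints:
  u = 0 and v = 0 → (0, 0)
  u + v = 4 and v = 0 → (4, 0)
  u + v = 4 and u = 0 → (0, 4)

Vertices: (0, 0), (4, 0), (0, 4)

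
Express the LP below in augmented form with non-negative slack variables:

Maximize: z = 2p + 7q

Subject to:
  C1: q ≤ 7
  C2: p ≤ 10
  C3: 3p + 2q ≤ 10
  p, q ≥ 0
max z = 2p + 7q

s.t.
  q + s1 = 7
  p + s2 = 10
  3p + 2q + s3 = 10
  p, q, s1, s2, s3 ≥ 0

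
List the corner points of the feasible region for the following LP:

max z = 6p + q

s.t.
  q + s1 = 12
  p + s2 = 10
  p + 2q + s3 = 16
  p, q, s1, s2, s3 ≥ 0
Each vertex is the intersection of two constraint boundaries that also satisfies all remaining constraints:
  p = 0 and q = 0 → (0, 0)
  p = 10 and q = 0 → (10, 0)
  p = 10 and p + 2q = 16 → (10, 3)
  p + 2q = 16 and p = 0 → (0, 8)

Vertices: (0, 0), (10, 0), (10, 3), (0, 8)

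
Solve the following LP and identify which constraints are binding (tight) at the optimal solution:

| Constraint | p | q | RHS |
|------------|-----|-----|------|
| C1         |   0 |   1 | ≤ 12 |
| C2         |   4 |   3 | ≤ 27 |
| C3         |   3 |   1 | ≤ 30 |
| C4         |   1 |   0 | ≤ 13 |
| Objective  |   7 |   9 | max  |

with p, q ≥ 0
Optimal: p = 0, q = 9
Binding: C2, p ≥ 0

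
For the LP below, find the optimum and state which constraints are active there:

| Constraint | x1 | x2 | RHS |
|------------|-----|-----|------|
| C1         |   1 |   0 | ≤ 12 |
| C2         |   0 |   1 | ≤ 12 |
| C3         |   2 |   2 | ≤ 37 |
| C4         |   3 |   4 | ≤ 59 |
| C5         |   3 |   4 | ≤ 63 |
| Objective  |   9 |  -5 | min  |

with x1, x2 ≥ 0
Optimal: x1 = 0, x2 = 12
Slack at optimum:
  C1: slack = 12
  C2: slack = 0 (binding)
  C3: slack = 13
  C4: slack = 11
  C5: slack = 15
  x1 ≥ 0: x1 = 0 (binding)
  x2 ≥ 0: x2 = 12
Binding constraints: C2, x1 ≥ 0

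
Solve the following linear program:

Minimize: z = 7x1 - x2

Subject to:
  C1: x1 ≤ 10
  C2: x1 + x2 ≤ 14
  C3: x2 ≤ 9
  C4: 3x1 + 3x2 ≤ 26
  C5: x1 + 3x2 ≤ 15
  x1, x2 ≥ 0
Each vertex is the intersection of two constraint boundaries that also satisfies all remaining constraints:
  x1 = 0 and x2 = 0 → (0, 0)
  3x1 + 3x2 = 26 and x2 = 0 → (8.667, 0)
  3x1 + 3x2 = 26 and x1 + 3x2 = 15 → (5.5, 3.167)
  x1 + 3x2 = 15 and x1 = 0 → (0, 5)

Evaluating z = 7x1 - x2 at each vertex:
  (0, 0): z = 0
  (8.667, 0): z = 60.67
  (5.5, 3.167): z = 35.33
  (0, 5): z = -5

The minimum is at (0, 5) with z = -5.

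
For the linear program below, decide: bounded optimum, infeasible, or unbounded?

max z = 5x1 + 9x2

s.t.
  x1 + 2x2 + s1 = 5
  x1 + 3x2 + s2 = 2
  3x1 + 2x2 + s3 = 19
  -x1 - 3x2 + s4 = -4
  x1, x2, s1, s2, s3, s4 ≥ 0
The row x1 + 3x2 + s2 = 2 with s2 ≥ 0 requires x1 + 3x2 ≤ 2, while the row -x1 - 3x2 + s4 = -4 with s4 ≥ 0 is equivalent to x1 + 3x2 ≥ 4. Together they would need 4 ≤ x1 + 3x2 ≤ 2, which is impossible since 4 > 2. No point satisfies all constraints.

Infeasible: no point satisfies all constraints simultaneously.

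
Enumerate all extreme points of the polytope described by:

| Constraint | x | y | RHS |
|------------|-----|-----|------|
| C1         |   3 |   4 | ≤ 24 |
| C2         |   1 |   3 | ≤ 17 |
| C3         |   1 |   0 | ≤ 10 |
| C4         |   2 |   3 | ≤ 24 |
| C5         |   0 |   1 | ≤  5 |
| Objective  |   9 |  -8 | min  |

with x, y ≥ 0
Each vertex is the intersection of two constraint boundaries that also satisfies all remaining constraints:
  x = 0 and y = 0 → (0, 0)
  3x + 4y = 24 and y = 0 → (8, 0)
  3x + 4y = 24 and y = 5 → (1.333, 5)
  y = 5 and x = 0 → (0, 5)

Vertices: (0, 0), (8, 0), (1.333, 5), (0, 5)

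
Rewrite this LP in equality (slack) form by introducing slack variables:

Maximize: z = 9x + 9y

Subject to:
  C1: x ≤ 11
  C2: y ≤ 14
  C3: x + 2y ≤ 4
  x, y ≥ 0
max z = 9x + 9y

s.t.
  x + s1 = 11
  y + s2 = 14
  x + 2y + s3 = 4
  x, y, s1, s2, s3 ≥ 0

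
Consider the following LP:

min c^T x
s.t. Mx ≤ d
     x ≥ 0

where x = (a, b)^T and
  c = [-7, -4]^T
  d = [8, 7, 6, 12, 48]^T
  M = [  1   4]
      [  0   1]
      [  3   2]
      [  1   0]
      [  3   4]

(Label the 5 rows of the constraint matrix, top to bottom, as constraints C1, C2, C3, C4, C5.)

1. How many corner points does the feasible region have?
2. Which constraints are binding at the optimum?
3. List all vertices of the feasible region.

1. 4
2. C3, b ≥ 0
3. (0, 0), (2, 0), (0.8, 1.8), (0, 2)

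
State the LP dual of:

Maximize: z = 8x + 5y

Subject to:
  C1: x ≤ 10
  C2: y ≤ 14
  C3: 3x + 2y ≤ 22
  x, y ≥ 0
Minimize: z = 10y1 + 14y2 + 22y3

Subject to:
  C1: -y1 - 3y3 ≤ -8
  C2: -y2 - 2y3 ≤ -5
  y1, y2, y3 ≥ 0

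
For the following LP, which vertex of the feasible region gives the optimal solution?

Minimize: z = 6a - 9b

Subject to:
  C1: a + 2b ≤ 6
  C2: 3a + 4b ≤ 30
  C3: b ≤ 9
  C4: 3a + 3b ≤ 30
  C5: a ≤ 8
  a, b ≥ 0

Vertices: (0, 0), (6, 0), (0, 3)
Evaluating z = 6a - 9b at each vertex:
  (0, 0): z = 0
  (6, 0): z = 36
  (0, 3): z = -27

The smallest value is z = -27, attained at (0, 3).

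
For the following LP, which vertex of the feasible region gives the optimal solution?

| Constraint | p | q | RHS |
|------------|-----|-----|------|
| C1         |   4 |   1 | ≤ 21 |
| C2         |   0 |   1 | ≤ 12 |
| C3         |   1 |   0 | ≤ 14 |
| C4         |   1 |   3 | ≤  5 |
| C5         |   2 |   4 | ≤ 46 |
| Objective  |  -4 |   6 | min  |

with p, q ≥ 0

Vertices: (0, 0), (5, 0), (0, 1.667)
Evaluating z = -4p + 6q at each vertex:
  (0, 0): z = 0
  (5, 0): z = -20
  (0, 1.667): z = 10

The smallest value is z = -20, attained at (5, 0).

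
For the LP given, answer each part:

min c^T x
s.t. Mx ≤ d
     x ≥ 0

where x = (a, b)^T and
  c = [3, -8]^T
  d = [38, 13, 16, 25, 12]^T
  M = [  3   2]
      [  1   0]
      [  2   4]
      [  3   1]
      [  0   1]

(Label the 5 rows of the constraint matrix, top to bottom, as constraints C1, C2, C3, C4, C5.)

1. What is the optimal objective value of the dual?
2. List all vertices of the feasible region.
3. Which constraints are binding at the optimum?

1. -32 (by strong duality, equal to the primal optimum)
2. (0, 0), (8, 0), (0, 4)
3. C3, a ≥ 0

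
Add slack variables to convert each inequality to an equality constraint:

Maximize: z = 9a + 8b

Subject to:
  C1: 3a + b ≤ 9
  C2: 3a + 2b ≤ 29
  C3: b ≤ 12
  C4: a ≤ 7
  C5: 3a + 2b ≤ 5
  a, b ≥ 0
max z = 9a + 8b

s.t.
  3a + b + s1 = 9
  3a + 2b + s2 = 29
  b + s3 = 12
  a + s4 = 7
  3a + 2b + s5 = 5
  a, b, s1, s2, s3, s4, s5 ≥ 0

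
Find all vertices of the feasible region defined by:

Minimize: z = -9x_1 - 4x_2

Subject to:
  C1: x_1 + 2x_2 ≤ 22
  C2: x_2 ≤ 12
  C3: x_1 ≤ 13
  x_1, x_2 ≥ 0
Each vertex is the intersection of two constraint boundaries that also satisfies all remaining constraints:
  x_1 = 0 and x_2 = 0 → (0, 0)
  x_1 = 13 and x_2 = 0 → (13, 0)
  x_1 + 2x_2 = 22 and x_1 = 13 → (13, 4.5)
  x_1 + 2x_2 = 22 and x_1 = 0 → (0, 11)

Vertices: (0, 0), (13, 0), (13, 4.5), (0, 11)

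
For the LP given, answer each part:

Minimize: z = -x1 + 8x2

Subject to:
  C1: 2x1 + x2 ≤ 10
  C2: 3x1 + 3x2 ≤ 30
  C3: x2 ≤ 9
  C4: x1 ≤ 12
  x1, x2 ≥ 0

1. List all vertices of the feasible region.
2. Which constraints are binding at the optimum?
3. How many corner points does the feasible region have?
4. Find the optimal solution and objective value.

1. (0, 0), (5, 0), (0.5, 9), (0, 9)
2. C1, x2 ≥ 0
3. 4
4. x1 = 5, x2 = 0, z = -5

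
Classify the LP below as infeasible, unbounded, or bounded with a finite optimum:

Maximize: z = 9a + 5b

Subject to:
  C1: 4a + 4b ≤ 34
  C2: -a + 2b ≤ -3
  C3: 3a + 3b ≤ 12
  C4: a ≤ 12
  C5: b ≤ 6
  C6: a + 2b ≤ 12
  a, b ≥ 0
The point (4, 0) satisfies every constraint, so the LP is feasible; the constraints give a ≤ 12 and b ≤ 6, which with a, b ≥ 0 keep the feasible region inside a bounded box. A feasible, bounded LP attains a finite optimum at a vertex.

Feasible with finite optimum z* = 36 at (4, 0).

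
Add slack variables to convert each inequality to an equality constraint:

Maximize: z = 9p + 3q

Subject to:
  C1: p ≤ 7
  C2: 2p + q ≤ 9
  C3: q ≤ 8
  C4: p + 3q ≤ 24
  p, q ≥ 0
max z = 9p + 3q

s.t.
  p + s1 = 7
  2p + q + s2 = 9
  q + s3 = 8
  p + 3q + s4 = 24
  p, q, s1, s2, s3, s4 ≥ 0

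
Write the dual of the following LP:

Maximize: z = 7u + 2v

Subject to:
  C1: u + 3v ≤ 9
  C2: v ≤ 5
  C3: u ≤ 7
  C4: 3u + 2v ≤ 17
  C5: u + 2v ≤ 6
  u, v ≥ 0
Minimize: z = 9y1 + 5y2 + 7y3 + 17y4 + 6y5

Subject to:
  C1: -y1 - y3 - 3y4 - y5 ≤ -7
  C2: -3y1 - y2 - 2y4 - 2y5 ≤ -2
  y1, y2, y3, y4, y5 ≥ 0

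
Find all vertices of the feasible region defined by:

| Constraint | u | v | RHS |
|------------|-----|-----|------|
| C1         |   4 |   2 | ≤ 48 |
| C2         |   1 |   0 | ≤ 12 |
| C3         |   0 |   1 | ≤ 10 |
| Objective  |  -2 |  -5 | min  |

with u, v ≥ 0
Each vertex is the intersection of two constraint boundaries that also satisfies all remaining constraints:
  u = 0 and v = 0 → (0, 0)
  4u + 2v = 48 and u = 12 → (12, 0)
  4u + 2v = 48 and v = 10 → (7, 10)
  v = 10 and u = 0 → (0, 10)

Vertices: (0, 0), (12, 0), (7, 10), (0, 10)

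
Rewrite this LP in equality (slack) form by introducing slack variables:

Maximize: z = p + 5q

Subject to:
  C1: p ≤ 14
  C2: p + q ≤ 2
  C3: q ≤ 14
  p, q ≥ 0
max z = p + 5q

s.t.
  p + s1 = 14
  p + q + s2 = 2
  q + s3 = 14
  p, q, s1, s2, s3 ≥ 0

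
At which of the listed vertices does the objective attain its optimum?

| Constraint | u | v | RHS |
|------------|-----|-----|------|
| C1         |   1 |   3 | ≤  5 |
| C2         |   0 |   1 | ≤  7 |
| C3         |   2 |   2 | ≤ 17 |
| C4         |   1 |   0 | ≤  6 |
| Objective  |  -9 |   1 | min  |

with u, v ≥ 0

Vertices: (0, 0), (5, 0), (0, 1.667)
Evaluating z = -9u + v at each vertex:
  (0, 0): z = 0
  (5, 0): z = -45
  (0, 1.667): z = 1.667

The smallest value is z = -45, attained at (5, 0).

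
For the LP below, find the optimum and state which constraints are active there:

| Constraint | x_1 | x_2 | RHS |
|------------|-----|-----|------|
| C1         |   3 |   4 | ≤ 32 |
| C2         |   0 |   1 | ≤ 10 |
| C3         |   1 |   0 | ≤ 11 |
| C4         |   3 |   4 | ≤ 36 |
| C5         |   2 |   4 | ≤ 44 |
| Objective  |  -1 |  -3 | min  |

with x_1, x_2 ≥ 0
Optimal: x_1 = 0, x_2 = 8
Slack at optimum:
  C1: slack = 0 (binding)
  C2: slack = 2
  C3: slack = 11
  C4: slack = 4
  C5: slack = 12
  x_1 ≥ 0: x_1 = 0 (binding)
  x_2 ≥ 0: x_2 = 8
Binding constraints: C1, x_1 ≥ 0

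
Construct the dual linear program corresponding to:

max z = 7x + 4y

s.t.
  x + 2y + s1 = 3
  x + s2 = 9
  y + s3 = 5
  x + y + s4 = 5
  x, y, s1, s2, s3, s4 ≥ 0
Minimize: z = 3y1 + 9y2 + 5y3 + 5y4

Subject to:
  C1: -y1 - y2 - y4 ≤ -7
  C2: -2y1 - y3 - y4 ≤ -4
  y1, y2, y3, y4 ≥ 0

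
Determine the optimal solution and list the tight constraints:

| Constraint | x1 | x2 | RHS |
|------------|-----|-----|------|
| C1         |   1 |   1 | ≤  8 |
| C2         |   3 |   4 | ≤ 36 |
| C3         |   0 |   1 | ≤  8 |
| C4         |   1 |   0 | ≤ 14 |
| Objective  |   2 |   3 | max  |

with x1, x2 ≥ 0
Optimal: x1 = 0, x2 = 8
Binding: C1, C3, x1 ≥ 0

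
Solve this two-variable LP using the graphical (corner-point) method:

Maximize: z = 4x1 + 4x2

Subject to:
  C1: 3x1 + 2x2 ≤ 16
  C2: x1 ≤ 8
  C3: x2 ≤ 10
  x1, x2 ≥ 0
Each vertex is the intersection of two constraint boundaries that also satisfies all remaining constraints:
  x1 = 0 and x2 = 0 → (0, 0)
  3x1 + 2x2 = 16 and x2 = 0 → (5.333, 0)
  3x1 + 2x2 = 16 and x1 = 0 → (0, 8)

Evaluating z = 4x1 + 4x2 at each vertex:
  (0, 0): z = 0
  (5.333, 0): z = 21.33
  (0, 8): z = 32

The maximum is at (0, 8) with z = 32.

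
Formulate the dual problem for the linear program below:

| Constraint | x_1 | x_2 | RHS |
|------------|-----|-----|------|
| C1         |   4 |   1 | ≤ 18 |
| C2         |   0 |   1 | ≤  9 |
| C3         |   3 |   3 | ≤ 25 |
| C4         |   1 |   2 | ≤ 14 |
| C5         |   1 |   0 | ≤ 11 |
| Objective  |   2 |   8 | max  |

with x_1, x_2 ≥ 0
Minimize: z = 18y1 + 9y2 + 25y3 + 14y4 + 11y5

Subject to:
  C1: -4y1 - 3y3 - y4 - y5 ≤ -2
  C2: -y1 - y2 - 3y3 - 2y4 ≤ -8
  y1, y2, y3, y4, y5 ≥ 0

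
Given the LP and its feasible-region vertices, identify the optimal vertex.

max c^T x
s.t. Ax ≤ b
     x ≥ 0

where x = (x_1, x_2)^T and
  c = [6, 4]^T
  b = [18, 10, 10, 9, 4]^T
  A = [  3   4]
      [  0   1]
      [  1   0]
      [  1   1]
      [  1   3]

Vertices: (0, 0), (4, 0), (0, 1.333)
Evaluating z = 6x_1 + 4x_2 at each vertex:
  (0, 0): z = 0
  (4, 0): z = 24
  (0, 1.333): z = 5.333

The largest value is z = 24, attained at (4, 0).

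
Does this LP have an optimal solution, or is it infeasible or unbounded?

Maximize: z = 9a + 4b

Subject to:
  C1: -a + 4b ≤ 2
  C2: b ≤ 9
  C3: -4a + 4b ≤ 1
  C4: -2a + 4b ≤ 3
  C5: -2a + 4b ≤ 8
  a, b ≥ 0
Feasible point: (0, 0) satisfies every constraint, so the LP is feasible.
Direction d = (1, 0): for each constraint row a, a·d ≤ 0 —
  (-1)(1) + (4)(0) = -1 ≤ 0
  (0)(1) + (1)(0) = 0 ≤ 0
  (-4)(1) + (4)(0) = -4 ≤ 0
  (-2)(1) + (4)(0) = -2 ≤ 0
  (-2)(1) + (4)(0) = -2 ≤ 0
and d ≥ 0, so (0, 0) + t·d stays feasible for every t ≥ 0. Along this ray z = 9a + 4b changes by 9 per unit t, so z → +∞.

Unbounded — the objective can increase without bound over the feasible region.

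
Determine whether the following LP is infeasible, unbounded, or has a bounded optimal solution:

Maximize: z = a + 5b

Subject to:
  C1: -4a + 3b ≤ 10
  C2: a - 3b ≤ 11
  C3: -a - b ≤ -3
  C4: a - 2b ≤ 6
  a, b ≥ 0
Feasible point: (0, 3) satisfies every constraint, so the LP is feasible.
Direction d = (1, 1): for each constraint row a, a·d ≤ 0 —
  (-4)(1) + (3)(1) = -1 ≤ 0
  (1)(1) + (-3)(1) = -2 ≤ 0
  (-1)(1) + (-1)(1) = -2 ≤ 0
  (1)(1) + (-2)(1) = -1 ≤ 0
and d ≥ 0, so (0, 3) + t·d stays feasible for every t ≥ 0. Along this ray z = a + 5b changes by 6 per unit t, so z → +∞.

Unbounded: there is a feasible ray along which z → +∞.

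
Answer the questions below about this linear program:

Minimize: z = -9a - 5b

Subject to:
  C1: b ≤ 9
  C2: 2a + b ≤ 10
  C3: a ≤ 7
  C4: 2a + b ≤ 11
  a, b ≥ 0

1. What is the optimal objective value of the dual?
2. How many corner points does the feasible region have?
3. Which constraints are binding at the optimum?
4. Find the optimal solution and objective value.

1. -49.5 (by strong duality, equal to the primal optimum)
2. 4
3. C1, C2
4. a = 0.5, b = 9, z = -49.5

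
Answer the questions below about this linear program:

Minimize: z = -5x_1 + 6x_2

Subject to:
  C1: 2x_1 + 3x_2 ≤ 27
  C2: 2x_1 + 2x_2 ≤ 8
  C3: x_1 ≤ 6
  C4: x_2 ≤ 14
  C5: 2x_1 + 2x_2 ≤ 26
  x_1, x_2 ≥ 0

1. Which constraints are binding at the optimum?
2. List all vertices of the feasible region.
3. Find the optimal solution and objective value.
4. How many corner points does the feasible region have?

1. C2, x_2 ≥ 0
2. (0, 0), (4, 0), (0, 4)
3. x_1 = 4, x_2 = 0, z = -20
4. 3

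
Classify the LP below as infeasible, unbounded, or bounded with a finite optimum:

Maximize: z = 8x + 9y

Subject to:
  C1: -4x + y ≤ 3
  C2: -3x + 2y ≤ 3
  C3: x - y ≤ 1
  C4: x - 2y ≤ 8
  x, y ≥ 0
Feasible point: (0, 0) satisfies every constraint, so the LP is feasible.
Direction d = (1, 1): for each constraint row a, a·d ≤ 0 —
  (-4)(1) + (1)(1) = -3 ≤ 0
  (-3)(1) + (2)(1) = -1 ≤ 0
  (1)(1) + (-1)(1) = 0 ≤ 0
  (1)(1) + (-2)(1) = -1 ≤ 0
and d ≥ 0, so (0, 0) + t·d stays feasible for every t ≥ 0. Along this ray z = 8x + 9y changes by 17 per unit t, so z → +∞.

Unbounded — the objective can increase without bound over the feasible region.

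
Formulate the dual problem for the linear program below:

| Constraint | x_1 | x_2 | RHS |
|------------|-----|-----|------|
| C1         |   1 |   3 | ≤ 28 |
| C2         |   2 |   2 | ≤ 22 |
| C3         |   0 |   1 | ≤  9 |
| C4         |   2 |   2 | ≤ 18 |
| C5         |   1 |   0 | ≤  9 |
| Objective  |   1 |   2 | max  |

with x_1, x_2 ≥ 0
Minimize: z = 28y1 + 22y2 + 9y3 + 18y4 + 9y5

Subject to:
  C1: -y1 - 2y2 - 2y4 - y5 ≤ -1
  C2: -3y1 - 2y2 - y3 - 2y4 ≤ -2
  y1, y2, y3, y4, y5 ≥ 0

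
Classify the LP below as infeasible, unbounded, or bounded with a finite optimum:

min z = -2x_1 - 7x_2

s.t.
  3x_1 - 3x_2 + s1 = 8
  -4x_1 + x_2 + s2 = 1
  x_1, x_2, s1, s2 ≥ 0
Feasible point: (0, 0) satisfies every constraint, so the LP is feasible.
Direction d = (1, 1): for each constraint row a, a·d ≤ 0 —
  (3)(1) + (-3)(1) = 0 ≤ 0
  (-4)(1) + (1)(1) = -3 ≤ 0
and d ≥ 0, so (0, 0) + t·d stays feasible for every t ≥ 0. Along this ray z = -2x_1 - 7x_2 changes by -9 per unit t, so z → −∞.

Unbounded: there is a feasible ray along which z → −∞.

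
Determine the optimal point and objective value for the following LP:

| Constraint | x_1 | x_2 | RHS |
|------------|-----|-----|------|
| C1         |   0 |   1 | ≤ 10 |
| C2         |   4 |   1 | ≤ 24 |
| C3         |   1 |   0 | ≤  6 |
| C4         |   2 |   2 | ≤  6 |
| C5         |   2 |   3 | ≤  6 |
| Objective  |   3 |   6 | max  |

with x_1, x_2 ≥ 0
x_1 = 0, x_2 = 2, z = 12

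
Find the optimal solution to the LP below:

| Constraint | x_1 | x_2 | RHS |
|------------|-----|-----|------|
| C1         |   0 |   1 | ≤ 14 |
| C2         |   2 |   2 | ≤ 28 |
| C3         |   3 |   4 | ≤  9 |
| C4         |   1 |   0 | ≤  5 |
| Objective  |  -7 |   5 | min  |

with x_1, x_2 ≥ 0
x_1 = 3, x_2 = 0, z = -21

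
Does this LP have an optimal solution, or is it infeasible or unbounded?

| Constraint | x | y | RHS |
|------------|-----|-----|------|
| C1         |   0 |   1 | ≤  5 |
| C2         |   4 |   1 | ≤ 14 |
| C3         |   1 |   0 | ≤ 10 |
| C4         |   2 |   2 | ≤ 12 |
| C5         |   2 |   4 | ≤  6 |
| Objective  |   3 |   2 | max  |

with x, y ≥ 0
The point (3, 0) satisfies every constraint, so the LP is feasible; the constraints give x ≤ 10 and y ≤ 5, which with x, y ≥ 0 keep the feasible region inside a bounded box. A feasible, bounded LP attains a finite optimum at a vertex.

Evaluating z = 3x + 2y at each vertex:
  (0, 0): z = 0
  (3, 0): z = 9
  (0, 1.5): z = 3

Feasible with finite optimum z* = 9 at (3, 0).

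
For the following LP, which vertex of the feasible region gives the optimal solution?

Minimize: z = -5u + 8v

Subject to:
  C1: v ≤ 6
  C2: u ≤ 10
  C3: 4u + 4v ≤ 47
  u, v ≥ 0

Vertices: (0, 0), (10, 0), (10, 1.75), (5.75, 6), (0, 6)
(10, 0) with z = -50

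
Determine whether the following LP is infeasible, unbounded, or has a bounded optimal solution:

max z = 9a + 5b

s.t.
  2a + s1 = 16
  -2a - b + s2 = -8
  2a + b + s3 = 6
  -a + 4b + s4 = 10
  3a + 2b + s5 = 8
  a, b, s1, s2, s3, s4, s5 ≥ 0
The row 2a + b + s3 = 6 with s3 ≥ 0 requires 2a + b ≤ 6, while the row -2a - b + s2 = -8 with s2 ≥ 0 is equivalent to 2a + b ≥ 8. Together they would need 8 ≤ 2a + b ≤ 6, which is impossible since 8 > 6. No point satisfies all constraints.

The feasible region is empty; the LP is infeasible.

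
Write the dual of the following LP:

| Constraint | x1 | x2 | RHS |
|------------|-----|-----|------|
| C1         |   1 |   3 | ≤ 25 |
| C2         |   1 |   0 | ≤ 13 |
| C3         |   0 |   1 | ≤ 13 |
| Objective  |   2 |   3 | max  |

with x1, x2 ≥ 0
Minimize: z = 25y1 + 13y2 + 13y3

Subject to:
  C1: -y1 - y2 ≤ -2
  C2: -3y1 - y3 ≤ -3
  y1, y2, y3 ≥ 0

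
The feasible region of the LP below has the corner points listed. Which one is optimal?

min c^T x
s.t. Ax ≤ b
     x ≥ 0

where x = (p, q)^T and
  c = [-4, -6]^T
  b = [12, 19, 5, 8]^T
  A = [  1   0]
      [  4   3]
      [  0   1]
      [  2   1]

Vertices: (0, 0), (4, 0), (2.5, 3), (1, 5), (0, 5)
(1, 5) with z = -34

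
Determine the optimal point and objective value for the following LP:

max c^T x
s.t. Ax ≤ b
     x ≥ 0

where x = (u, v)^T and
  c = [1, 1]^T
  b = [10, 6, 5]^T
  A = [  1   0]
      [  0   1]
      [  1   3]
u = 5, v = 0, z = 5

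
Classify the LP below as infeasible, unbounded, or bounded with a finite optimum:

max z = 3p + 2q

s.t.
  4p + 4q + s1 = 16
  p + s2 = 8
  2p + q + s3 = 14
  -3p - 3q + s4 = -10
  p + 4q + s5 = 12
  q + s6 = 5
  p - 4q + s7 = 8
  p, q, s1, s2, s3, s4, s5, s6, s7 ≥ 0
The point (4, 0) satisfies every constraint, so the LP is feasible; the constraints give p ≤ 8 and q ≤ 5, which with p, q ≥ 0 keep the feasible region inside a bounded box. A feasible, bounded LP attains a finite optimum at a vertex.

Evaluating z = 3p + 2q at each vertex:
  (3.333, 0): z = 10
  (4, 0): z = 12
  (1.333, 2.667): z = 9.333
  (0.4444, 2.889): z = 7.111

Bounded optimum: z* = 12 at (4, 0).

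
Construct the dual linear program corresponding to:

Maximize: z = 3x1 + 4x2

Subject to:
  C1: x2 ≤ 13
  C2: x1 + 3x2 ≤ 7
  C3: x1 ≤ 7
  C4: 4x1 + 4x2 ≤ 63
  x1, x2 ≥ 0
Minimize: z = 13y1 + 7y2 + 7y3 + 63y4

Subject to:
  C1: -y2 - y3 - 4y4 ≤ -3
  C2: -y1 - 3y2 - 4y4 ≤ -4
  y1, y2, y3, y4 ≥ 0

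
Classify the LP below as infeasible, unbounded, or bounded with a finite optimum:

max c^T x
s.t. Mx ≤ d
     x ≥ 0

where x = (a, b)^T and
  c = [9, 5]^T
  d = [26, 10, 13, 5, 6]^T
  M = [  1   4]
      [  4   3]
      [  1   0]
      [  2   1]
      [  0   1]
The point (2.5, 0) satisfies every constraint, so the LP is feasible; the constraints give a ≤ 13 and b ≤ 6, which with a, b ≥ 0 keep the feasible region inside a bounded box. A feasible, bounded LP attains a finite optimum at a vertex.

Evaluating z = 9a + 5b at each vertex:
  (0, 0): z = 0
  (2.5, 0): z = 22.5
  (0, 3.333): z = 16.67

Feasible with finite optimum z* = 22.5 at (2.5, 0).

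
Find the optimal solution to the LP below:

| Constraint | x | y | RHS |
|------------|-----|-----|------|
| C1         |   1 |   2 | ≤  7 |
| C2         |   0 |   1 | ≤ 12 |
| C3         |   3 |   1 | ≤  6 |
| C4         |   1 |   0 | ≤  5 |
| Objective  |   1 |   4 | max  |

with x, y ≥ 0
Each vertex is the intersection of two constraint boundaries that also satisfies all remaining constraints:
  x = 0 and y = 0 → (0, 0)
  3x + y = 6 and y = 0 → (2, 0)
  x + 2y = 7 and 3x + y = 6 → (1, 3)
  x + 2y = 7 and x = 0 → (0, 3.5)

Evaluating z = x + 4y at each vertex:
  (0, 0): z = 0
  (2, 0): z = 2
  (1, 3): z = 13
  (0, 3.5): z = 14

The maximum is at (0, 3.5) with z = 14.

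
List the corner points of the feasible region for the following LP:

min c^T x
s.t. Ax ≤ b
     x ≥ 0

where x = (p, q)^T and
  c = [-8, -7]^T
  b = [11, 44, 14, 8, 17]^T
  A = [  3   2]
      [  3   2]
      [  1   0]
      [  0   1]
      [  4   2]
Each vertex is the intersection of two constraint boundaries that also satisfies all remaining constraints:
  p = 0 and q = 0 → (0, 0)
  3p + 2q = 11 and q = 0 → (3.667, 0)
  3p + 2q = 11 and p = 0 → (0, 5.5)

Vertices: (0, 0), (3.667, 0), (0, 5.5)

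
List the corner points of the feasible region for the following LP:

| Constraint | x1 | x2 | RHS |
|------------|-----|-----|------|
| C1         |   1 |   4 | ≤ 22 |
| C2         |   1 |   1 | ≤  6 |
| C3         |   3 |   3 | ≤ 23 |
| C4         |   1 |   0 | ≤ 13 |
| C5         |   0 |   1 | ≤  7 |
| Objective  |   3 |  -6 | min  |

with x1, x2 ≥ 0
Each vertex is the intersection of two constraint boundaries that also satisfies all remaining constraints:
  x1 = 0 and x2 = 0 → (0, 0)
  x1 + x2 = 6 and x2 = 0 → (6, 0)
  x1 + 4x2 = 22 and x1 + x2 = 6 → (0.6667, 5.333)
  x1 + 4x2 = 22 and x1 = 0 → (0, 5.5)

Vertices: (0, 0), (6, 0), (0.6667, 5.333), (0, 5.5)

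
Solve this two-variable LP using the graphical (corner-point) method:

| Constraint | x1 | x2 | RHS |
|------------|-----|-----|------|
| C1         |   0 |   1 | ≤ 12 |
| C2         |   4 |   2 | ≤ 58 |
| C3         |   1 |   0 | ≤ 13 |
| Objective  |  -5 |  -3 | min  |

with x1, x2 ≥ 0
x1 = 8.5, x2 = 12, z = -78.5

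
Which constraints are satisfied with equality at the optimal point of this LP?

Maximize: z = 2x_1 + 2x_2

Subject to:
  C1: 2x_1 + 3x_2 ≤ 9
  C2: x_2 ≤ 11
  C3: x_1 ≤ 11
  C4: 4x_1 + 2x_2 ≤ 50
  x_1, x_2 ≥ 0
Optimal: x_1 = 4.5, x_2 = 0
Slack at optimum:
  C1: slack = 0 (binding)
  C2: slack = 11
  C3: slack = 6.5
  C4: slack = 32
  x_1 ≥ 0: x_1 = 4.5
  x_2 ≥ 0: x_2 = 0 (binding)
Binding constraints: C1, x_2 ≥ 0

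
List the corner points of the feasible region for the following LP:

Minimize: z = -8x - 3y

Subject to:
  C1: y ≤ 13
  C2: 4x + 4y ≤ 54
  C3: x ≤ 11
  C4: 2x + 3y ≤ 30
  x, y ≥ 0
Each vertex is the intersection of two constraint boundaries that also satisfies all remaining constraints:
  x = 0 and y = 0 → (0, 0)
  x = 11 and y = 0 → (11, 0)
  4x + 4y = 54 and x = 11 → (11, 2.5)
  4x + 4y = 54 and 2x + 3y = 30 → (10.5, 3)
  2x + 3y = 30 and x = 0 → (0, 10)

Vertices: (0, 0), (11, 0), (11, 2.5), (10.5, 3), (0, 10)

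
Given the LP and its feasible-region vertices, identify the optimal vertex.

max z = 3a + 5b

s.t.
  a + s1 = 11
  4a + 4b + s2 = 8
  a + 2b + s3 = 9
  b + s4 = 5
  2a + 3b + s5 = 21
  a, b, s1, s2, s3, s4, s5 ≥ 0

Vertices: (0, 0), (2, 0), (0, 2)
(0, 2) with z = 10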